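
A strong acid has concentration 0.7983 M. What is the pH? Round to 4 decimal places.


A strong acid dissociates completely, so [H+] equals the given concentration.
pH = -log10([H+]) = -log10(0.7983)
pH = 0.09783387, rounded to 4 dp:

0.0978


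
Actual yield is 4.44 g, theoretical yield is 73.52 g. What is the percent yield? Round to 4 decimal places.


% yield = 100 * actual / theoretical
% yield = 100 * 4.44 / 73.52
% yield = 6.03917301 %, rounded to 4 dp:

6.0392 %


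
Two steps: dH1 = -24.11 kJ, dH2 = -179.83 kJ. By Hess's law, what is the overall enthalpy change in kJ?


Hess's law: enthalpy is a state function, so add the step enthalpies.
dH_total = dH1 + dH2 = -24.11 + (-179.83)
dH_total = -203.94 kJ:

-203.94 kJ


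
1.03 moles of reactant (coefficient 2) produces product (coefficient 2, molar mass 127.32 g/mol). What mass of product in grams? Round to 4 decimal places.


Use the coefficient ratio to convert reactant moles to product moles, then multiply by the product's molar mass.
moles_P = moles_R * (coeff_P / coeff_R) = 1.03 * (2/2) = 1.03
mass_P = moles_P * M_P = 1.03 * 127.32
mass_P = 131.1396 g, rounded to 4 dp:

131.1396 g


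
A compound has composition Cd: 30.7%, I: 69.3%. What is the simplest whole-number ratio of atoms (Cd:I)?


Assume 100 g of compound, divide each mass% by atomic mass to get moles, then normalize by the smallest to get a raw atom ratio.
Moles per 100 g: Cd: 30.7/112.414 = 0.2731, I: 69.3/126.904 = 0.5461
Raw ratio (divide by min = 0.2731): Cd: 1.0, I: 2.0
Multiply by 1 to clear fractions: Cd: 1.0 ~= 1, I: 2.0 ~= 2
Reduce by GCD to get the simplest whole-number ratio:

1:2


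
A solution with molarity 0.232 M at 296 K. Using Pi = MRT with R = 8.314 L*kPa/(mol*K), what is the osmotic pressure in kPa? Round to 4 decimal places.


Osmotic pressure (van't Hoff): Pi = M*R*T.
RT = 8.314 * 296 = 2460.944
Pi = 0.232 * 2460.944
Pi = 570.939008 kPa, rounded to 4 dp:

570.9390 kPa


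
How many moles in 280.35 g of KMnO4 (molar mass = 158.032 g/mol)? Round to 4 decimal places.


n = mass / M
n = 280.35 / 158.032
n = 1.7740078 mol, rounded to 4 dp:

1.7740 mol


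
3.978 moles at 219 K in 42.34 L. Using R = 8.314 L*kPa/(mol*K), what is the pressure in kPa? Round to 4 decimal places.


PV = nRT, solve for P = nRT / V.
nRT = 3.978 * 8.314 * 219 = 7243.0071
P = 7243.0071 / 42.34
P = 171.06771611 kPa, rounded to 4 dp:

171.0677 kPa


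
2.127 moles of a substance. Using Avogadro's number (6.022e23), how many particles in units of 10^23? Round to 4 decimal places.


N = n * NA, then divide by 1e23 for the requested units.
N / 1e23 = n * 6.022
N / 1e23 = 2.127 * 6.022
N / 1e23 = 12.808794, rounded to 4 dp:

12.8088


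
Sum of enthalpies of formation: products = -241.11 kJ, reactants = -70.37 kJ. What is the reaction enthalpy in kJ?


dH_rxn = sum(dH_f products) - sum(dH_f reactants)
dH_rxn = -241.11 - (-70.37)
dH_rxn = -170.74 kJ:

-170.74 kJ


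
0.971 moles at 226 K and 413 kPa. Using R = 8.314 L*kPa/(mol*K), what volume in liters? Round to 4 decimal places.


PV = nRT, solve for V = nRT / P.
nRT = 0.971 * 8.314 * 226 = 1824.474
V = 1824.474 / 413
V = 4.41761259 L, rounded to 4 dp:

4.4176 L


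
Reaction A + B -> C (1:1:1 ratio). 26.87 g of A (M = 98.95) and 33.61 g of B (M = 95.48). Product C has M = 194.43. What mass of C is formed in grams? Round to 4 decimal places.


Find moles of each reactant; the smaller value is the limiting reagent in a 1:1:1 reaction, so moles_C equals moles of the limiter.
n_A = mass_A / M_A = 26.87 / 98.95 = 0.271551 mol
n_B = mass_B / M_B = 33.61 / 95.48 = 0.352011 mol
Limiting reagent: A (smaller), n_limiting = 0.271551 mol
mass_C = n_limiting * M_C = 0.271551 * 194.43
mass_C = 52.79766093 g, rounded to 4 dp:

52.7977 g


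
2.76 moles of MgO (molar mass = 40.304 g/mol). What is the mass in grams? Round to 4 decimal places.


mass = n * M
mass = 2.76 * 40.304
mass = 111.23904 g, rounded to 4 dp:

111.2390 g


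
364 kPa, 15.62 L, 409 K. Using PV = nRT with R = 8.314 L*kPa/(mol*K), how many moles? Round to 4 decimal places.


PV = nRT, solve for n = PV / (RT).
PV = 364 * 15.62 = 5685.68
RT = 8.314 * 409 = 3400.426
n = 5685.68 / 3400.426
n = 1.67204933 mol, rounded to 4 dp:

1.6720 mol


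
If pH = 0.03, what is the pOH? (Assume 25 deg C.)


At 25 deg C, pH + pOH = 14.
pOH = 14 - pH = 14 - 0.03
pOH = 13.97:

13.97


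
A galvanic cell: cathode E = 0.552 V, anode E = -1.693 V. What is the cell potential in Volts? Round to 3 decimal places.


Standard cell potential: E_cell = E_cathode - E_anode.
E_cell = 0.552 - (-1.693)
E_cell = 2.245 V, rounded to 3 dp:

2.245 V


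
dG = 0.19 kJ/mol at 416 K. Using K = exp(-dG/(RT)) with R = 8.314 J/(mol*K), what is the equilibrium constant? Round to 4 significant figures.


dG is in kJ/mol; multiply by 1000 to match R in J/(mol*K).
RT = 8.314 * 416 = 3458.624 J/mol
exponent = -dG*1000 / (RT) = -(0.19*1000) / 3458.624 = -0.05493514
K = exp(-0.05493514)
K = 0.94654654, rounded to 4 significant figures:

0.9465


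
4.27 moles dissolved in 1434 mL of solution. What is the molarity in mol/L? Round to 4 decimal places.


Convert volume to liters: V_L = V_mL / 1000.
V_L = 1434 / 1000 = 1.434 L
M = n / V_L = 4.27 / 1.434
M = 2.9776848 mol/L, rounded to 4 dp:

2.9777 mol/L


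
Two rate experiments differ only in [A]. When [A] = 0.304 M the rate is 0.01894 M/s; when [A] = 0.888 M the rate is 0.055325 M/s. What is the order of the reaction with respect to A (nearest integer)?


Rate is proportional to [A]^n, so rate2/rate1 = ([A]2/[A]1)^n. Take logs to solve for n.
rate2/rate1 = 0.055325 / 0.01894 = 2.9211
[A]2/[A]1 = 0.888 / 0.304 = 2.9211
n = ln(2.9211) / ln(2.9211) = 1.0
Nearest integer order:

1


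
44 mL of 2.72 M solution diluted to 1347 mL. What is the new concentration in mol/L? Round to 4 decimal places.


Dilution: M1*V1 = M2*V2, solve for M2.
M2 = M1*V1 / V2
M2 = 2.72 * 44 / 1347
M2 = 119.68 / 1347
M2 = 0.08884929 mol/L, rounded to 4 dp:

0.0888 mol/L


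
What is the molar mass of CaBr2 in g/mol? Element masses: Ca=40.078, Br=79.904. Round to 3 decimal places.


M = sum(count * atomic_mass) over atoms.
M = 1*40.078 + 2*79.904
M = 40.078 + 159.808
M = 199.886 g/mol, rounded to 3 dp:

199.886 g/mol


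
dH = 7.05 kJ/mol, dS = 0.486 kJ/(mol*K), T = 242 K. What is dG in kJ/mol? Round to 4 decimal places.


Gibbs: dG = dH - T*dS (consistent units, dS already in kJ/(mol*K)).
T*dS = 242 * 0.486 = 117.612
dG = 7.05 - (117.612)
dG = -110.562 kJ/mol, rounded to 4 dp:

-110.5620 kJ/mol


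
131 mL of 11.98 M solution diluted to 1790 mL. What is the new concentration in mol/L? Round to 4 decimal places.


Dilution: M1*V1 = M2*V2, solve for M2.
M2 = M1*V1 / V2
M2 = 11.98 * 131 / 1790
M2 = 1569.38 / 1790
M2 = 0.8767486 mol/L, rounded to 4 dp:

0.8767 mol/L


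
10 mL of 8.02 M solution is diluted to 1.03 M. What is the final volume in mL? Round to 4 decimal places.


Dilution: M1*V1 = M2*V2, solve for V2.
V2 = M1*V1 / M2
V2 = 8.02 * 10 / 1.03
V2 = 80.2 / 1.03
V2 = 77.86407767 mL, rounded to 4 dp:

77.8641 mL


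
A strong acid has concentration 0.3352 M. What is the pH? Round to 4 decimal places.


A strong acid dissociates completely, so [H+] equals the given concentration.
pH = -log10([H+]) = -log10(0.3352)
pH = 0.47469599, rounded to 4 dp:

0.4747


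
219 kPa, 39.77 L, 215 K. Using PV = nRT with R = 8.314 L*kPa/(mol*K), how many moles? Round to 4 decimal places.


PV = nRT, solve for n = PV / (RT).
PV = 219 * 39.77 = 8709.63
RT = 8.314 * 215 = 1787.51
n = 8709.63 / 1787.51
n = 4.87249302 mol, rounded to 4 dp:

4.8725 mol


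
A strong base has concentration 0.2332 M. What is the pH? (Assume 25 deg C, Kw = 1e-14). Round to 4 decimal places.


A strong base dissociates completely, so [OH-] equals the given concentration.
pOH = -log10([OH-]) = -log10(0.2332) = 0.632271
pH = 14 - pOH = 14 - 0.632271
pH = 13.367729, rounded to 4 dp:

13.3677


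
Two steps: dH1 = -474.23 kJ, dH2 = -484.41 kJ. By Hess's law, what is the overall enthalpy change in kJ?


Hess's law: enthalpy is a state function, so add the step enthalpies.
dH_total = dH1 + dH2 = -474.23 + (-484.41)
dH_total = -958.64 kJ:

-958.64 kJ


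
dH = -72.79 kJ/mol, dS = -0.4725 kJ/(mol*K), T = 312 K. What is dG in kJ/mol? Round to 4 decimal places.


Gibbs: dG = dH - T*dS (consistent units, dS already in kJ/(mol*K)).
T*dS = 312 * -0.4725 = -147.42
dG = -72.79 - (-147.42)
dG = 74.63 kJ/mol, rounded to 4 dp:

74.6300 kJ/mol


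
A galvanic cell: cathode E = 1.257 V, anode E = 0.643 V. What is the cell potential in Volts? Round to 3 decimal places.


Standard cell potential: E_cell = E_cathode - E_anode.
E_cell = 1.257 - (0.643)
E_cell = 0.614 V, rounded to 3 dp:

0.614 V


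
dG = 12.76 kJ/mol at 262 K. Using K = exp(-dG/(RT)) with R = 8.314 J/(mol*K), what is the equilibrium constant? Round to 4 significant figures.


dG is in kJ/mol; multiply by 1000 to match R in J/(mol*K).
RT = 8.314 * 262 = 2178.268 J/mol
exponent = -dG*1000 / (RT) = -(12.76*1000) / 2178.268 = -5.85786506
K = exp(-5.85786506)
K = 0.0028573374, rounded to 4 significant figures:

0.002857


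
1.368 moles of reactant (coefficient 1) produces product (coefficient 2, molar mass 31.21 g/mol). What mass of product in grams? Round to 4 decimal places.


Use the coefficient ratio to convert reactant moles to product moles, then multiply by the product's molar mass.
moles_P = moles_R * (coeff_P / coeff_R) = 1.368 * (2/1) = 2.736
mass_P = moles_P * M_P = 2.736 * 31.21
mass_P = 85.39056 g, rounded to 4 dp:

85.3906 g


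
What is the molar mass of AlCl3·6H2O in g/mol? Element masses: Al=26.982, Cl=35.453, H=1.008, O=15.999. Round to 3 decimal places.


M = sum(count * atomic_mass) over atoms.
M = 1*26.982 + 3*35.453 + 12*1.008 + 6*15.999
M = 26.982 + 106.359 + 12.096 + 95.994
M = 241.431 g/mol, rounded to 3 dp:

241.431 g/mol


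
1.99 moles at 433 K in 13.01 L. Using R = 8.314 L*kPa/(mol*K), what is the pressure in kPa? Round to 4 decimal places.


PV = nRT, solve for P = nRT / V.
nRT = 1.99 * 8.314 * 433 = 7163.9244
P = 7163.9244 / 13.01
P = 550.64753267 kPa, rounded to 4 dp:

550.6475 kPa


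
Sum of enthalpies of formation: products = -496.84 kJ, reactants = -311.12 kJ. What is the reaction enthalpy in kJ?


dH_rxn = sum(dH_f products) - sum(dH_f reactants)
dH_rxn = -496.84 - (-311.12)
dH_rxn = -185.72 kJ:

-185.72 kJ


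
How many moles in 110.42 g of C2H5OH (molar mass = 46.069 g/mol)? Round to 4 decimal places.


n = mass / M
n = 110.42 / 46.069
n = 2.39683952 mol, rounded to 4 dp:

2.3968 mol


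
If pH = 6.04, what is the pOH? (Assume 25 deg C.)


At 25 deg C, pH + pOH = 14.
pOH = 14 - pH = 14 - 6.04
pOH = 7.96:

7.96


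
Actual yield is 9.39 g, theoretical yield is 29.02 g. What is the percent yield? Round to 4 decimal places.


% yield = 100 * actual / theoretical
% yield = 100 * 9.39 / 29.02
% yield = 32.35699518 %, rounded to 4 dp:

32.3570 %


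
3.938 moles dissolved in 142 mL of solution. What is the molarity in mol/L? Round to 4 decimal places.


Convert volume to liters: V_L = V_mL / 1000.
V_L = 142 / 1000 = 0.142 L
M = n / V_L = 3.938 / 0.142
M = 27.73239437 mol/L, rounded to 4 dp:

27.7324 mol/L


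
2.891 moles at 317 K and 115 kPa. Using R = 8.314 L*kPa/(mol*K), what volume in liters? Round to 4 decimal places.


PV = nRT, solve for V = nRT / P.
nRT = 2.891 * 8.314 * 317 = 7619.3404
V = 7619.3404 / 115
V = 66.25513391 L, rounded to 4 dp:

66.2551 L


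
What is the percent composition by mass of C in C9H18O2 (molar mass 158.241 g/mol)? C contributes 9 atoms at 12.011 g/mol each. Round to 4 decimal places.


pct = 100 * (n_elem * M_elem) / M_total
mass_contribution = 9 * 12.011 = 108.099 g/mol
pct = 100 * 108.099 / 158.241
pct = 68.31288983 %, rounded to 4 dp:

68.3129 %


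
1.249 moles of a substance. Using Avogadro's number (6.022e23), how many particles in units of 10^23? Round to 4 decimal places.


N = n * NA, then divide by 1e23 for the requested units.
N / 1e23 = n * 6.022
N / 1e23 = 1.249 * 6.022
N / 1e23 = 7.521478, rounded to 4 dp:

7.5215


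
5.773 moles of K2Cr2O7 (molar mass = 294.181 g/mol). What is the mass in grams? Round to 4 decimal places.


mass = n * M
mass = 5.773 * 294.181
mass = 1698.306913 g, rounded to 4 dp:

1698.3069 g


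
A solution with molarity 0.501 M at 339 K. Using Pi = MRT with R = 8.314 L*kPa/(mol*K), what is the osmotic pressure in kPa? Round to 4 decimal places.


Osmotic pressure (van't Hoff): Pi = M*R*T.
RT = 8.314 * 339 = 2818.446
Pi = 0.501 * 2818.446
Pi = 1412.041446 kPa, rounded to 4 dp:

1412.0414 kPa


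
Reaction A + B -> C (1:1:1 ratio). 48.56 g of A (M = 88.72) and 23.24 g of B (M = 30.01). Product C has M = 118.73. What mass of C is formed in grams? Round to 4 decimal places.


Find moles of each reactant; the smaller value is the limiting reagent in a 1:1:1 reaction, so moles_C equals moles of the limiter.
n_A = mass_A / M_A = 48.56 / 88.72 = 0.54734 mol
n_B = mass_B / M_B = 23.24 / 30.01 = 0.774409 mol
Limiting reagent: A (smaller), n_limiting = 0.54734 mol
mass_C = n_limiting * M_C = 0.54734 * 118.73
mass_C = 64.9856782 g, rounded to 4 dp:

64.9857 g


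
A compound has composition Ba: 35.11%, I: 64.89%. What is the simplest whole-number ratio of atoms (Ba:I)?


Assume 100 g of compound, divide each mass% by atomic mass to get moles, then normalize by the smallest to get a raw atom ratio.
Moles per 100 g: Ba: 35.11/137.327 = 0.2557, I: 64.89/126.904 = 0.5113
Raw ratio (divide by min = 0.2557): Ba: 1.0, I: 2.0
Multiply by 1 to clear fractions: Ba: 1.0 ~= 1, I: 2.0 ~= 2
Reduce by GCD to get the simplest whole-number ratio:

1:2


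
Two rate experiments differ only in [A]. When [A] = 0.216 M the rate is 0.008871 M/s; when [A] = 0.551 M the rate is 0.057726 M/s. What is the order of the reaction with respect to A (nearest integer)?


Rate is proportional to [A]^n, so rate2/rate1 = ([A]2/[A]1)^n. Take logs to solve for n.
rate2/rate1 = 0.057726 / 0.008871 = 6.5073
[A]2/[A]1 = 0.551 / 0.216 = 2.5509
n = ln(6.5073) / ln(2.5509) = 2.0
Nearest integer order:

2


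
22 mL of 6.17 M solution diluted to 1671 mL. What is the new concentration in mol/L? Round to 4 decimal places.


Dilution: M1*V1 = M2*V2, solve for M2.
M2 = M1*V1 / V2
M2 = 6.17 * 22 / 1671
M2 = 135.74 / 1671
M2 = 0.08123279 mol/L, rounded to 4 dp:

0.0812 mol/L


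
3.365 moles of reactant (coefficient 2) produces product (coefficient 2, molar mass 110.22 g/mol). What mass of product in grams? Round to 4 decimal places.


Use the coefficient ratio to convert reactant moles to product moles, then multiply by the product's molar mass.
moles_P = moles_R * (coeff_P / coeff_R) = 3.365 * (2/2) = 3.365
mass_P = moles_P * M_P = 3.365 * 110.22
mass_P = 370.8903 g, rounded to 4 dp:

370.8903 g


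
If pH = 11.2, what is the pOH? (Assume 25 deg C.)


At 25 deg C, pH + pOH = 14.
pOH = 14 - pH = 14 - 11.2
pOH = 2.8:

2.80


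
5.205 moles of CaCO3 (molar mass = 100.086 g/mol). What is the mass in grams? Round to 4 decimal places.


mass = n * M
mass = 5.205 * 100.086
mass = 520.94763 g, rounded to 4 dp:

520.9476 g


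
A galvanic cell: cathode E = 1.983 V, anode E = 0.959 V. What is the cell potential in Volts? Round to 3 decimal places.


Standard cell potential: E_cell = E_cathode - E_anode.
E_cell = 1.983 - (0.959)
E_cell = 1.024 V, rounded to 3 dp:

1.024 V


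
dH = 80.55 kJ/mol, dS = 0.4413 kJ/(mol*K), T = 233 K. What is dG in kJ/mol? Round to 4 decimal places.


Gibbs: dG = dH - T*dS (consistent units, dS already in kJ/(mol*K)).
T*dS = 233 * 0.4413 = 102.8229
dG = 80.55 - (102.8229)
dG = -22.2729 kJ/mol, rounded to 4 dp:

-22.2729 kJ/mol


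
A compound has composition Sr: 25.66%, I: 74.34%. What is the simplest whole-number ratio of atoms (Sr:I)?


Assume 100 g of compound, divide each mass% by atomic mass to get moles, then normalize by the smallest to get a raw atom ratio.
Moles per 100 g: Sr: 25.66/87.62 = 0.2929, I: 74.34/126.904 = 0.5858
Raw ratio (divide by min = 0.2929): Sr: 1.0, I: 2.0
Multiply by 1 to clear fractions: Sr: 1.0 ~= 1, I: 2.0 ~= 2
Reduce by GCD to get the simplest whole-number ratio:

1:2


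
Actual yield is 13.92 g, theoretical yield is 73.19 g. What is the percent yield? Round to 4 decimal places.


% yield = 100 * actual / theoretical
% yield = 100 * 13.92 / 73.19
% yield = 19.01899167 %, rounded to 4 dp:

19.0190 %


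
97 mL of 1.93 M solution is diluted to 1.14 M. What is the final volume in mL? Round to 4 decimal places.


Dilution: M1*V1 = M2*V2, solve for V2.
V2 = M1*V1 / M2
V2 = 1.93 * 97 / 1.14
V2 = 187.21 / 1.14
V2 = 164.21929825 mL, rounded to 4 dp:

164.2193 mL


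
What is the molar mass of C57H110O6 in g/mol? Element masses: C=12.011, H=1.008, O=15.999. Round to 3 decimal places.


M = sum(count * atomic_mass) over atoms.
M = 57*12.011 + 110*1.008 + 6*15.999
M = 684.627 + 110.88 + 95.994
M = 891.501 g/mol, rounded to 3 dp:

891.501 g/mol


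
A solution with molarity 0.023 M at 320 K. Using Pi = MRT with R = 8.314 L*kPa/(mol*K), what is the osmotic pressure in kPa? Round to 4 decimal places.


Osmotic pressure (van't Hoff): Pi = M*R*T.
RT = 8.314 * 320 = 2660.48
Pi = 0.023 * 2660.48
Pi = 61.19104 kPa, rounded to 4 dp:

61.1910 kPa


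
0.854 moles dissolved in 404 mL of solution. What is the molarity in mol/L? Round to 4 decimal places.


Convert volume to liters: V_L = V_mL / 1000.
V_L = 404 / 1000 = 0.404 L
M = n / V_L = 0.854 / 0.404
M = 2.11386139 mol/L, rounded to 4 dp:

2.1139 mol/L


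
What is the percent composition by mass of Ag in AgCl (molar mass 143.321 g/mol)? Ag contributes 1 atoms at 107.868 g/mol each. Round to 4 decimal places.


pct = 100 * (n_elem * M_elem) / M_total
mass_contribution = 1 * 107.868 = 107.868 g/mol
pct = 100 * 107.868 / 143.321
pct = 75.26322032 %, rounded to 4 dp:

75.2632 %


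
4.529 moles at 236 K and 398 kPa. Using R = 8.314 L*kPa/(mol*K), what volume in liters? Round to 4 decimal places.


PV = nRT, solve for V = nRT / P.
nRT = 4.529 * 8.314 * 236 = 8886.369
V = 8886.369 / 398
V = 22.3275603 L, rounded to 4 dp:

22.3276 L


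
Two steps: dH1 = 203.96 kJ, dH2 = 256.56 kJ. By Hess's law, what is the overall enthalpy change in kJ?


Hess's law: enthalpy is a state function, so add the step enthalpies.
dH_total = dH1 + dH2 = 203.96 + (256.56)
dH_total = 460.52 kJ:

460.52 kJ


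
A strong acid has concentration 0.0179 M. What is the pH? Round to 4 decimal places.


A strong acid dissociates completely, so [H+] equals the given concentration.
pH = -log10([H+]) = -log10(0.0179)
pH = 1.74714697, rounded to 4 dp:

1.7471


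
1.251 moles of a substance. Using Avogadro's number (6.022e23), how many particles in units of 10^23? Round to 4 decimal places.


N = n * NA, then divide by 1e23 for the requested units.
N / 1e23 = n * 6.022
N / 1e23 = 1.251 * 6.022
N / 1e23 = 7.533522, rounded to 4 dp:

7.5335


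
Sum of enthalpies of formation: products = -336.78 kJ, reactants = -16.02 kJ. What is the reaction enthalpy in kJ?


dH_rxn = sum(dH_f products) - sum(dH_f reactants)
dH_rxn = -336.78 - (-16.02)
dH_rxn = -320.76 kJ:

-320.76 kJ


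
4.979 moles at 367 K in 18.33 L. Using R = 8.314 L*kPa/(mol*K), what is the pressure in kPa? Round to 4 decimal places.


PV = nRT, solve for P = nRT / V.
nRT = 4.979 * 8.314 * 367 = 15192.114
P = 15192.114 / 18.33
P = 828.81145663 kPa, rounded to 4 dp:

828.8115 kPa


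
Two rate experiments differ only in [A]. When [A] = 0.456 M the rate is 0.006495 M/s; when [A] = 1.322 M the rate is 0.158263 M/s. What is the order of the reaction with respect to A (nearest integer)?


Rate is proportional to [A]^n, so rate2/rate1 = ([A]2/[A]1)^n. Take logs to solve for n.
rate2/rate1 = 0.158263 / 0.006495 = 24.3669
[A]2/[A]1 = 1.322 / 0.456 = 2.8991
n = ln(24.3669) / ln(2.8991) = 3.0
Nearest integer order:

3


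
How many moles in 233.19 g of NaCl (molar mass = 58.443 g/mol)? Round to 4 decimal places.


n = mass / M
n = 233.19 / 58.443
n = 3.99004158 mol, rounded to 4 dp:

3.9900 mol


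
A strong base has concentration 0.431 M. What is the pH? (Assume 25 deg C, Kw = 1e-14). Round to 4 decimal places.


A strong base dissociates completely, so [OH-] equals the given concentration.
pOH = -log10([OH-]) = -log10(0.431) = 0.365523
pH = 14 - pOH = 14 - 0.365523
pH = 13.634477, rounded to 4 dp:

13.6345


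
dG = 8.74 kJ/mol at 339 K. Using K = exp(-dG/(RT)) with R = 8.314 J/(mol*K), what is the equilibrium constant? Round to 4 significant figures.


dG is in kJ/mol; multiply by 1000 to match R in J/(mol*K).
RT = 8.314 * 339 = 2818.446 J/mol
exponent = -dG*1000 / (RT) = -(8.74*1000) / 2818.446 = -3.10099963
K = exp(-3.10099963)
K = 0.045004192, rounded to 4 significant figures:

0.04500


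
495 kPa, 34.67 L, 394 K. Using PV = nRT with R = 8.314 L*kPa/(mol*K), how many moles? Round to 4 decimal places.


PV = nRT, solve for n = PV / (RT).
PV = 495 * 34.67 = 17161.65
RT = 8.314 * 394 = 3275.716
n = 17161.65 / 3275.716
n = 5.23905308 mol, rounded to 4 dp:

5.2391 mol


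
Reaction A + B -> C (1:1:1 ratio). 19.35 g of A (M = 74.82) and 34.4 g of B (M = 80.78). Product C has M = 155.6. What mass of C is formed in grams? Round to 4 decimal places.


Find moles of each reactant; the smaller value is the limiting reagent in a 1:1:1 reaction, so moles_C equals moles of the limiter.
n_A = mass_A / M_A = 19.35 / 74.82 = 0.258621 mol
n_B = mass_B / M_B = 34.4 / 80.78 = 0.425848 mol
Limiting reagent: A (smaller), n_limiting = 0.258621 mol
mass_C = n_limiting * M_C = 0.258621 * 155.6
mass_C = 40.2414276 g, rounded to 4 dp:

40.2414 g


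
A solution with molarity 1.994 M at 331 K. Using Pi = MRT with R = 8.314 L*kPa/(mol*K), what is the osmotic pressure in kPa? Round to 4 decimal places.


Osmotic pressure (van't Hoff): Pi = M*R*T.
RT = 8.314 * 331 = 2751.934
Pi = 1.994 * 2751.934
Pi = 5487.356396 kPa, rounded to 4 dp:

5487.3564 kPa


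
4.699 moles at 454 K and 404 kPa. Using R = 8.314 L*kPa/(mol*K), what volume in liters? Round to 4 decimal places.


PV = nRT, solve for V = nRT / P.
nRT = 4.699 * 8.314 * 454 = 17736.6386
V = 17736.6386 / 404
V = 43.90257079 L, rounded to 4 dp:

43.9026 L


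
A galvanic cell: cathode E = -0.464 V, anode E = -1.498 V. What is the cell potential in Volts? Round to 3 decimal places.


Standard cell potential: E_cell = E_cathode - E_anode.
E_cell = -0.464 - (-1.498)
E_cell = 1.034 V, rounded to 3 dp:

1.034 V


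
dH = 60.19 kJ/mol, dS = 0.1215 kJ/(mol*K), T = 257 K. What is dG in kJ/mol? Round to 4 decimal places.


Gibbs: dG = dH - T*dS (consistent units, dS already in kJ/(mol*K)).
T*dS = 257 * 0.1215 = 31.2255
dG = 60.19 - (31.2255)
dG = 28.9645 kJ/mol, rounded to 4 dp:

28.9645 kJ/mol


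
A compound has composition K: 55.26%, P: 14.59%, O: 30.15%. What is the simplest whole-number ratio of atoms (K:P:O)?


Assume 100 g of compound, divide each mass% by atomic mass to get moles, then normalize by the smallest to get a raw atom ratio.
Moles per 100 g: K: 55.26/39.098 = 1.4134, P: 14.59/30.974 = 0.471, O: 30.15/15.999 = 1.8845
Raw ratio (divide by min = 0.471): K: 3.001, P: 1.0, O: 4.001
Multiply by 1 to clear fractions: K: 3.001 ~= 3, P: 1.0 ~= 1, O: 4.001 ~= 4
Reduce by GCD to get the simplest whole-number ratio:

3:1:4


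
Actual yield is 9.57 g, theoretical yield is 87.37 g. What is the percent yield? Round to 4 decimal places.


% yield = 100 * actual / theoretical
% yield = 100 * 9.57 / 87.37
% yield = 10.9534165 %, rounded to 4 dp:

10.9534 %


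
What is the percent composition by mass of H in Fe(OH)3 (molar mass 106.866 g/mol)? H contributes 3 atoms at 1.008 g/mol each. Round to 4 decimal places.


pct = 100 * (n_elem * M_elem) / M_total
mass_contribution = 3 * 1.008 = 3.024 g/mol
pct = 100 * 3.024 / 106.866
pct = 2.82971198 %, rounded to 4 dp:

2.8297 %


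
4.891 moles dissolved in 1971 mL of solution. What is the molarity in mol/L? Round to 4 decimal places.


Convert volume to liters: V_L = V_mL / 1000.
V_L = 1971 / 1000 = 1.971 L
M = n / V_L = 4.891 / 1.971
M = 2.48148148 mol/L, rounded to 4 dp:

2.4815 mol/L


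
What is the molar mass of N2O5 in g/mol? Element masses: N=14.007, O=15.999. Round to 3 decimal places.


M = sum(count * atomic_mass) over atoms.
M = 2*14.007 + 5*15.999
M = 28.014 + 79.995
M = 108.009 g/mol, rounded to 3 dp:

108.009 g/mol


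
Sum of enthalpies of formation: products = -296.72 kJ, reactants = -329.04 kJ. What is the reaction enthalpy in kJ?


dH_rxn = sum(dH_f products) - sum(dH_f reactants)
dH_rxn = -296.72 - (-329.04)
dH_rxn = 32.32 kJ:

32.32 kJ


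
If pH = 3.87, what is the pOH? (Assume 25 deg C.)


At 25 deg C, pH + pOH = 14.
pOH = 14 - pH = 14 - 3.87
pOH = 10.13:

10.13


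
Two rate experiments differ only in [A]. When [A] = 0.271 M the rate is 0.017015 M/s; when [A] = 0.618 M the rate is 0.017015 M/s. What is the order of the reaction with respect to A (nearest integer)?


Rate is proportional to [A]^n, so rate2/rate1 = ([A]2/[A]1)^n. Take logs to solve for n.
rate2/rate1 = 0.017015 / 0.017015 = 1.0
[A]2/[A]1 = 0.618 / 0.271 = 2.2804
n = ln(1.0) / ln(2.2804) = 0.0
Nearest integer order:

0


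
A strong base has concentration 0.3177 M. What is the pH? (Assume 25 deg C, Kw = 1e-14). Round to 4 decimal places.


A strong base dissociates completely, so [OH-] equals the given concentration.
pOH = -log10([OH-]) = -log10(0.3177) = 0.497983
pH = 14 - pOH = 14 - 0.497983
pH = 13.502017, rounded to 4 dp:

13.5020


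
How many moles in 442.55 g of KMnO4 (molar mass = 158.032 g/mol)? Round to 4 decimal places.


n = mass / M
n = 442.55 / 158.032
n = 2.8003822 mol, rounded to 4 dp:

2.8004 mol


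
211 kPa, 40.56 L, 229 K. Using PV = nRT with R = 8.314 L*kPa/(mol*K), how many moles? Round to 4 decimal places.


PV = nRT, solve for n = PV / (RT).
PV = 211 * 40.56 = 8558.16
RT = 8.314 * 229 = 1903.906
n = 8558.16 / 1903.906
n = 4.49505385 mol, rounded to 4 dp:

4.4951 mol


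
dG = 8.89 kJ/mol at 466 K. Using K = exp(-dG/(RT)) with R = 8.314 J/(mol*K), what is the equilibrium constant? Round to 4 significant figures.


dG is in kJ/mol; multiply by 1000 to match R in J/(mol*K).
RT = 8.314 * 466 = 3874.324 J/mol
exponent = -dG*1000 / (RT) = -(8.89*1000) / 3874.324 = -2.29459384
K = exp(-2.29459384)
K = 0.10080233, rounded to 4 significant figures:

0.1008


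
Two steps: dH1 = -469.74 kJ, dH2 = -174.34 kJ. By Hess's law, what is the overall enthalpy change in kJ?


Hess's law: enthalpy is a state function, so add the step enthalpies.
dH_total = dH1 + dH2 = -469.74 + (-174.34)
dH_total = -644.08 kJ:

-644.08 kJ


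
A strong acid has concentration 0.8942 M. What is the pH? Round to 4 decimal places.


A strong acid dissociates completely, so [H+] equals the given concentration.
pH = -log10([H+]) = -log10(0.8942)
pH = 0.04856533, rounded to 4 dp:

0.0486


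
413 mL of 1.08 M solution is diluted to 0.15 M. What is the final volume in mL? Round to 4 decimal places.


Dilution: M1*V1 = M2*V2, solve for V2.
V2 = M1*V1 / M2
V2 = 1.08 * 413 / 0.15
V2 = 446.04 / 0.15
V2 = 2973.6 mL, rounded to 4 dp:

2973.6000 mL


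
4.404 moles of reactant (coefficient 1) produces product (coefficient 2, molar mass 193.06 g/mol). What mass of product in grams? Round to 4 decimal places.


Use the coefficient ratio to convert reactant moles to product moles, then multiply by the product's molar mass.
moles_P = moles_R * (coeff_P / coeff_R) = 4.404 * (2/1) = 8.808
mass_P = moles_P * M_P = 8.808 * 193.06
mass_P = 1700.47248 g, rounded to 4 dp:

1700.4725 g


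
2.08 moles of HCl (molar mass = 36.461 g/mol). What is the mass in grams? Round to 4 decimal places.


mass = n * M
mass = 2.08 * 36.461
mass = 75.83888 g, rounded to 4 dp:

75.8389 g


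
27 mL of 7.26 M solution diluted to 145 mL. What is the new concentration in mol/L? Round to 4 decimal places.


Dilution: M1*V1 = M2*V2, solve for M2.
M2 = M1*V1 / V2
M2 = 7.26 * 27 / 145
M2 = 196.02 / 145
M2 = 1.35186207 mol/L, rounded to 4 dp:

1.3519 mol/L


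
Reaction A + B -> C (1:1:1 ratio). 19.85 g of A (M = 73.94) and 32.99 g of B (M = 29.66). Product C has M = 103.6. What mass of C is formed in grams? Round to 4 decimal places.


Find moles of each reactant; the smaller value is the limiting reagent in a 1:1:1 reaction, so moles_C equals moles of the limiter.
n_A = mass_A / M_A = 19.85 / 73.94 = 0.268461 mol
n_B = mass_B / M_B = 32.99 / 29.66 = 1.112272 mol
Limiting reagent: A (smaller), n_limiting = 0.268461 mol
mass_C = n_limiting * M_C = 0.268461 * 103.6
mass_C = 27.8125596 g, rounded to 4 dp:

27.8126 g


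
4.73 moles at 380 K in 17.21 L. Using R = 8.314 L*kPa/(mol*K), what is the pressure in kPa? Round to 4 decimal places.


PV = nRT, solve for P = nRT / V.
nRT = 4.73 * 8.314 * 380 = 14943.5836
P = 14943.5836 / 17.21
P = 868.30816967 kPa, rounded to 4 dp:

868.3082 kPa


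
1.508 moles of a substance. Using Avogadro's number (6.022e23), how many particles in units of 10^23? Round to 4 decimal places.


N = n * NA, then divide by 1e23 for the requested units.
N / 1e23 = n * 6.022
N / 1e23 = 1.508 * 6.022
N / 1e23 = 9.081176, rounded to 4 dp:

9.0812


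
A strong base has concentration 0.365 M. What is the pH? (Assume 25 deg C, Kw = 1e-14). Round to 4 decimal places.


A strong base dissociates completely, so [OH-] equals the given concentration.
pOH = -log10([OH-]) = -log10(0.365) = 0.437707
pH = 14 - pOH = 14 - 0.437707
pH = 13.562293, rounded to 4 dp:

13.5623


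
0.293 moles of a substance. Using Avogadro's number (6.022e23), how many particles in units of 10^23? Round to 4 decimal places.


N = n * NA, then divide by 1e23 for the requested units.
N / 1e23 = n * 6.022
N / 1e23 = 0.293 * 6.022
N / 1e23 = 1.764446, rounded to 4 dp:

1.7644


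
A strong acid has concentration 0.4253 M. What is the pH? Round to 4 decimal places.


A strong acid dissociates completely, so [H+] equals the given concentration.
pH = -log10([H+]) = -log10(0.4253)
pH = 0.37130462, rounded to 4 dp:

0.3713


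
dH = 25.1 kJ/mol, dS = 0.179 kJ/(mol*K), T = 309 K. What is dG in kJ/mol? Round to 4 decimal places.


Gibbs: dG = dH - T*dS (consistent units, dS already in kJ/(mol*K)).
T*dS = 309 * 0.179 = 55.311
dG = 25.1 - (55.311)
dG = -30.211 kJ/mol, rounded to 4 dp:

-30.2110 kJ/mol


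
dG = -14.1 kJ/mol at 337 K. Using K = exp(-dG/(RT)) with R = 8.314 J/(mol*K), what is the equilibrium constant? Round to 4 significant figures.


dG is in kJ/mol; multiply by 1000 to match R in J/(mol*K).
RT = 8.314 * 337 = 2801.818 J/mol
exponent = -dG*1000 / (RT) = -(-14.1*1000) / 2801.818 = 5.03244679
K = exp(5.03244679)
K = 153.30767, rounded to 4 significant figures:

153.3


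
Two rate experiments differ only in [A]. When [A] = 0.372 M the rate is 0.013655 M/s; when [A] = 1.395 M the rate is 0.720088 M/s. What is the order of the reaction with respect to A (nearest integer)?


Rate is proportional to [A]^n, so rate2/rate1 = ([A]2/[A]1)^n. Take logs to solve for n.
rate2/rate1 = 0.720088 / 0.013655 = 52.7344
[A]2/[A]1 = 1.395 / 0.372 = 3.75
n = ln(52.7344) / ln(3.75) = 3.0
Nearest integer order:

3


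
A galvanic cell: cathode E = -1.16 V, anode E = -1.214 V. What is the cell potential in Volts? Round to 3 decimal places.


Standard cell potential: E_cell = E_cathode - E_anode.
E_cell = -1.16 - (-1.214)
E_cell = 0.054 V, rounded to 3 dp:

0.054 V


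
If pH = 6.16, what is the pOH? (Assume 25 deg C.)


At 25 deg C, pH + pOH = 14.
pOH = 14 - pH = 14 - 6.16
pOH = 7.84:

7.84


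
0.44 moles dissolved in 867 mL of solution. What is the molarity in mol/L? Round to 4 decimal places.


Convert volume to liters: V_L = V_mL / 1000.
V_L = 867 / 1000 = 0.867 L
M = n / V_L = 0.44 / 0.867
M = 0.50749712 mol/L, rounded to 4 dp:

0.5075 mol/L


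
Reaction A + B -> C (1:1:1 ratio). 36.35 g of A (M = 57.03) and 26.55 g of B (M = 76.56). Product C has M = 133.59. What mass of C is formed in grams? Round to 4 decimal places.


Find moles of each reactant; the smaller value is the limiting reagent in a 1:1:1 reaction, so moles_C equals moles of the limiter.
n_A = mass_A / M_A = 36.35 / 57.03 = 0.637384 mol
n_B = mass_B / M_B = 26.55 / 76.56 = 0.346787 mol
Limiting reagent: B (smaller), n_limiting = 0.346787 mol
mass_C = n_limiting * M_C = 0.346787 * 133.59
mass_C = 46.32727533 g, rounded to 4 dp:

46.3273 g


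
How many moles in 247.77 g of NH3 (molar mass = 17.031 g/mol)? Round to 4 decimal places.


n = mass / M
n = 247.77 / 17.031
n = 14.54817685 mol, rounded to 4 dp:

14.5482 mol


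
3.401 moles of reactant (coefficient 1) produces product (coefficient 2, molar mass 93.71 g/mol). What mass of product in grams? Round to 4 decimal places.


Use the coefficient ratio to convert reactant moles to product moles, then multiply by the product's molar mass.
moles_P = moles_R * (coeff_P / coeff_R) = 3.401 * (2/1) = 6.802
mass_P = moles_P * M_P = 6.802 * 93.71
mass_P = 637.41542 g, rounded to 4 dp:

637.4154 g


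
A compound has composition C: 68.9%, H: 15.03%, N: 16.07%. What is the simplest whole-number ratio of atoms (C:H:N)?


Assume 100 g of compound, divide each mass% by atomic mass to get moles, then normalize by the smallest to get a raw atom ratio.
Moles per 100 g: C: 68.9/12.011 = 5.7364, H: 15.03/1.008 = 14.9107, N: 16.07/14.007 = 1.1473
Raw ratio (divide by min = 1.1473): C: 5.0, H: 12.997, N: 1.0
Multiply by 1 to clear fractions: C: 5.0 ~= 5, H: 12.997 ~= 13, N: 1.0 ~= 1
Reduce by GCD to get the simplest whole-number ratio:

5:13:1


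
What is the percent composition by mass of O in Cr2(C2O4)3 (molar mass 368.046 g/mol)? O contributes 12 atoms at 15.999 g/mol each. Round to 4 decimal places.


pct = 100 * (n_elem * M_elem) / M_total
mass_contribution = 12 * 15.999 = 191.988 g/mol
pct = 100 * 191.988 / 368.046
pct = 52.16413166 %, rounded to 4 dp:

52.1641 %


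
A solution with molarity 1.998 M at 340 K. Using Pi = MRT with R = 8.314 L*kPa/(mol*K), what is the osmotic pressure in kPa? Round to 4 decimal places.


Osmotic pressure (van't Hoff): Pi = M*R*T.
RT = 8.314 * 340 = 2826.76
Pi = 1.998 * 2826.76
Pi = 5647.86648 kPa, rounded to 4 dp:

5647.8665 kPa


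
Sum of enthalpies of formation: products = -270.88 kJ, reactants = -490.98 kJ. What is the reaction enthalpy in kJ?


dH_rxn = sum(dH_f products) - sum(dH_f reactants)
dH_rxn = -270.88 - (-490.98)
dH_rxn = 220.1 kJ:

220.10 kJ


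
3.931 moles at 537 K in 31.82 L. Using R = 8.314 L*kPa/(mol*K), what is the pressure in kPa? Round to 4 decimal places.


PV = nRT, solve for P = nRT / V.
nRT = 3.931 * 8.314 * 537 = 17550.4134
P = 17550.4134 / 31.82
P = 551.55290383 kPa, rounded to 4 dp:

551.5529 kPa


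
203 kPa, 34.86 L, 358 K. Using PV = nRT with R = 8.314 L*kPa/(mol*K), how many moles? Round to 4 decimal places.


PV = nRT, solve for n = PV / (RT).
PV = 203 * 34.86 = 7076.58
RT = 8.314 * 358 = 2976.412
n = 7076.58 / 2976.412
n = 2.37755391 mol, rounded to 4 dp:

2.3776 mol


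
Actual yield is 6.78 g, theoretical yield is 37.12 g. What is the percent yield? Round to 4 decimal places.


% yield = 100 * actual / theoretical
% yield = 100 * 6.78 / 37.12
% yield = 18.26508621 %, rounded to 4 dp:

18.2651 %


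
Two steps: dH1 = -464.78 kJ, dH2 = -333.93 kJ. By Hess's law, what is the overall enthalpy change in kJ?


Hess's law: enthalpy is a state function, so add the step enthalpies.
dH_total = dH1 + dH2 = -464.78 + (-333.93)
dH_total = -798.71 kJ:

-798.71 kJ


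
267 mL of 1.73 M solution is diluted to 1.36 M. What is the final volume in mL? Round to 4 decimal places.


Dilution: M1*V1 = M2*V2, solve for V2.
V2 = M1*V1 / M2
V2 = 1.73 * 267 / 1.36
V2 = 461.91 / 1.36
V2 = 339.63970588 mL, rounded to 4 dp:

339.6397 mL


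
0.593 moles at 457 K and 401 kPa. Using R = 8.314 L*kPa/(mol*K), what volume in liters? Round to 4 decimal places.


PV = nRT, solve for V = nRT / P.
nRT = 0.593 * 8.314 * 457 = 2253.1023
V = 2253.1023 / 401
V = 5.61870898 L, rounded to 4 dp:

5.6187 L


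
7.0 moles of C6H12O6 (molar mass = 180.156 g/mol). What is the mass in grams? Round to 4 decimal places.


mass = n * M
mass = 7.0 * 180.156
mass = 1261.092 g, rounded to 4 dp:

1261.0920 g


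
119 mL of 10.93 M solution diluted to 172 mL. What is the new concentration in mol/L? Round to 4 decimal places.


Dilution: M1*V1 = M2*V2, solve for M2.
M2 = M1*V1 / V2
M2 = 10.93 * 119 / 172
M2 = 1300.67 / 172
M2 = 7.56203488 mol/L, rounded to 4 dp:

7.5620 mol/L


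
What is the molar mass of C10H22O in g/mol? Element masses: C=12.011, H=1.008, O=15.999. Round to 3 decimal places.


M = sum(count * atomic_mass) over atoms.
M = 10*12.011 + 22*1.008 + 1*15.999
M = 120.11 + 22.176 + 15.999
M = 158.285 g/mol, rounded to 3 dp:

158.285 g/mol


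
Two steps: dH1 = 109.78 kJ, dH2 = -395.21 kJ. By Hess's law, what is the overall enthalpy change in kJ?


Hess's law: enthalpy is a state function, so add the step enthalpies.
dH_total = dH1 + dH2 = 109.78 + (-395.21)
dH_total = -285.43 kJ:

-285.43 kJ


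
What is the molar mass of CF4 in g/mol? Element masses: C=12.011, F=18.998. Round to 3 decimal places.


M = sum(count * atomic_mass) over atoms.
M = 1*12.011 + 4*18.998
M = 12.011 + 75.992
M = 88.003 g/mol, rounded to 3 dp:

88.003 g/mol


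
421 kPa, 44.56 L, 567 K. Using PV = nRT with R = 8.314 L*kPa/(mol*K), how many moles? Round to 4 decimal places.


PV = nRT, solve for n = PV / (RT).
PV = 421 * 44.56 = 18759.76
RT = 8.314 * 567 = 4714.038
n = 18759.76 / 4714.038
n = 3.97955214 mol, rounded to 4 dp:

3.9796 mol


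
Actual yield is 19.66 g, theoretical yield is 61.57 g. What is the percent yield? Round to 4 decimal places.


% yield = 100 * actual / theoretical
% yield = 100 * 19.66 / 61.57
% yield = 31.93113529 %, rounded to 4 dp:

31.9311 %


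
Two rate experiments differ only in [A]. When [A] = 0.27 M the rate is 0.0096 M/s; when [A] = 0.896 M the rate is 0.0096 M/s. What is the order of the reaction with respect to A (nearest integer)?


Rate is proportional to [A]^n, so rate2/rate1 = ([A]2/[A]1)^n. Take logs to solve for n.
rate2/rate1 = 0.0096 / 0.0096 = 1.0
[A]2/[A]1 = 0.896 / 0.27 = 3.3185
n = ln(1.0) / ln(3.3185) = 0.0
Nearest integer order:

0


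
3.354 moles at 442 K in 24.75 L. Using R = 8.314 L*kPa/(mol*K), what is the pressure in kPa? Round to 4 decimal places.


PV = nRT, solve for P = nRT / V.
nRT = 3.354 * 8.314 * 442 = 12325.239
P = 12325.239 / 24.75
P = 497.98945455 kPa, rounded to 4 dp:

497.9895 kPa


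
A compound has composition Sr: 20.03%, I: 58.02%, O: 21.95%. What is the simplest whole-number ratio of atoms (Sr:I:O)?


Assume 100 g of compound, divide each mass% by atomic mass to get moles, then normalize by the smallest to get a raw atom ratio.
Moles per 100 g: Sr: 20.03/87.62 = 0.2286, I: 58.02/126.904 = 0.4572, O: 21.95/15.999 = 1.372
Raw ratio (divide by min = 0.2286): Sr: 1.0, I: 2.0, O: 6.002
Multiply by 1 to clear fractions: Sr: 1.0 ~= 1, I: 2.0 ~= 2, O: 6.002 ~= 6
Reduce by GCD to get the simplest whole-number ratio:

1:2:6


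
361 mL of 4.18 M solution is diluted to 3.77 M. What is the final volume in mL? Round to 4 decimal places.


Dilution: M1*V1 = M2*V2, solve for V2.
V2 = M1*V1 / M2
V2 = 4.18 * 361 / 3.77
V2 = 1508.98 / 3.77
V2 = 400.25994695 mL, rounded to 4 dp:

400.2599 mL


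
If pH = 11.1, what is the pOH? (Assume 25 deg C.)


At 25 deg C, pH + pOH = 14.
pOH = 14 - pH = 14 - 11.1
pOH = 2.9:

2.90


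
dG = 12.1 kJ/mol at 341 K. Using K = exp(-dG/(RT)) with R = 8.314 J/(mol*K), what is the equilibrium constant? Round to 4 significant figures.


dG is in kJ/mol; multiply by 1000 to match R in J/(mol*K).
RT = 8.314 * 341 = 2835.074 J/mol
exponent = -dG*1000 / (RT) = -(12.1*1000) / 2835.074 = -4.2679662
K = exp(-4.2679662)
K = 0.014010248, rounded to 4 significant figures:

0.01401
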